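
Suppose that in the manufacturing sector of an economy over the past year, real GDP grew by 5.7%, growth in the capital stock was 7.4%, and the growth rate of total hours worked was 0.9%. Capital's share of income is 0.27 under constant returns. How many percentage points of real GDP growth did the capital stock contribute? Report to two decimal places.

Contribution = share × growth = 0.27 × 7.4 = 1.998 pp.

2.00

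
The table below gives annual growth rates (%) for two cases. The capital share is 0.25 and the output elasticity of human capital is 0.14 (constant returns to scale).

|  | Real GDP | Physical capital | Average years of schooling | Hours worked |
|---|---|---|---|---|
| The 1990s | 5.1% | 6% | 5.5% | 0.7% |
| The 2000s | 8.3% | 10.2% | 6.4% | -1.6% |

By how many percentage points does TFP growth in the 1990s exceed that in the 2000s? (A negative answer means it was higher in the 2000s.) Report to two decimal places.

-3.43 percentage points

Labor's share = 1 − 0.25 − 0.14 = 0.61.
The 1990s: TFP = 5.1 − 1.5 − 0.77 − 0.427 = 2.403%.
The 2000s: TFP = 8.3 − 2.55 − 0.896 + 0.976 = 5.83%.
Difference = 2.403 − (5.83) = -3.427 pp.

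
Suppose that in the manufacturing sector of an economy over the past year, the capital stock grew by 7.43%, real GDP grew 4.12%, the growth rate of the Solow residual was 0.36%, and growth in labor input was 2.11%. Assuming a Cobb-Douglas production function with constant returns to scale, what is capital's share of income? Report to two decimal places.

α = 0.31

gY = gA + α·gK + (1−α)·gL, so gY − gA − gL = α(gK − gL).
4.12 − 0.36 − 2.11 = α × (7.43 − 2.11).
1.65 = 5.32 α, so α = 0.3102.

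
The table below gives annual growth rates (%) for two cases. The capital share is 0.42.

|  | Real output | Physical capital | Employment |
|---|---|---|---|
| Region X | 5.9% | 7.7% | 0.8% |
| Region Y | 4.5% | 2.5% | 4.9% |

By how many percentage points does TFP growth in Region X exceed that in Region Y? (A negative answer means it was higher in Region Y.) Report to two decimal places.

Labor's share = 1 − 0.42 = 0.58.
Region X: TFP = 5.9 − 3.234 − 0.464 = 2.202%.
Region Y: TFP = 4.5 − 1.05 − 2.842 = 0.608%.
Difference = 2.202 − (0.608) = 1.594 pp.

1.59 percentage points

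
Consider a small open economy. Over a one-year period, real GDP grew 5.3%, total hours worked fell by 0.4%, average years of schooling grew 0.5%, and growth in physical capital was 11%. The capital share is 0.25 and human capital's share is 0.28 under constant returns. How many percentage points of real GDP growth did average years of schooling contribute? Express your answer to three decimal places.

0.140 percentage points

Contribution = share × growth = 0.28 × 0.5 = 0.14 pp.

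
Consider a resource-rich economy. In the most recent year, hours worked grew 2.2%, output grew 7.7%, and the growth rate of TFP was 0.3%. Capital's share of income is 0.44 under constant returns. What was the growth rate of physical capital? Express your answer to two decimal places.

Physical capital grew 14.02%.

Labor's share = 1 − 0.44 = 0.56.
gY = gA + 0.56×2.2 + 0.44×g.
0.44×g = 7.7 − 0.3 − 1.232 = 6.168.
g = 6.168 / 0.44 = 14.0182%.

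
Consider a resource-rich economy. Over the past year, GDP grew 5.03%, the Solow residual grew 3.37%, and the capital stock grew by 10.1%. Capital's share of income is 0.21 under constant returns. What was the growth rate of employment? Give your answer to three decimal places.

-0.584%

Labor's share = 1 − 0.21 = 0.79.
gY = gA + 0.21×10.1 + 0.79×g.
0.79×g = 5.03 − 3.37 − 2.121 = -0.461.
g = -0.461 / 0.79 = -0.58354%.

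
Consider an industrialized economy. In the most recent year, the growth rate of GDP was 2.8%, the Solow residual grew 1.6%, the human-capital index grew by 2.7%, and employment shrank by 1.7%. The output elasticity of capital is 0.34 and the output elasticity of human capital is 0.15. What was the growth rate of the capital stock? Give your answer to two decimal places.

4.89%

Labor's share = 1 − 0.34 − 0.15 = 0.51.
gY = gA + 0.15×2.7 + 0.51×(-1.7) + 0.34×g.
0.34×g = 2.8 − 1.6 + 0.462 = 1.662.
g = 1.662 / 0.34 = 4.8882%.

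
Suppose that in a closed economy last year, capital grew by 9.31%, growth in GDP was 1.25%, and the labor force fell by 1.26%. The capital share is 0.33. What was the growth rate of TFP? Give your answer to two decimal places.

Labor's share = 1 − 0.33 = 0.67.
Capital: 0.33 × 9.31 = 3.0723 pp.
The labor force: 0.67 × (-1.26) = -0.8442 pp.
TFP growth = 1.25 − 2.2281 = -0.9781%.

-0.98%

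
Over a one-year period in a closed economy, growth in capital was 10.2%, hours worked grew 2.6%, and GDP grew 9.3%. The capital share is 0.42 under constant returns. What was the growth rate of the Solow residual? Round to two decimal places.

Labor's share = 1 − 0.42 = 0.58.
Capital: 0.42 × 10.2 = 4.284 pp.
Hours worked: 0.58 × 2.6 = 1.508 pp.
TFP growth = 9.3 − 5.792 = 3.508%.

The Solow residual grew 3.51%.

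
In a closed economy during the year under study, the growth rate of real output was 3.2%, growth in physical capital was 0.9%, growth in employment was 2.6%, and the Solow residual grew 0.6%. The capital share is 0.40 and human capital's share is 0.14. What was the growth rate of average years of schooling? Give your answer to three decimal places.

Labor's share = 1 − 0.4 − 0.14 = 0.46.
gY = gA + 0.4×0.9 + 0.46×2.6 + 0.14×g.
0.14×g = 3.2 − 0.6 − 1.556 = 1.044.
g = 1.044 / 0.14 = 7.45714%.

7.457%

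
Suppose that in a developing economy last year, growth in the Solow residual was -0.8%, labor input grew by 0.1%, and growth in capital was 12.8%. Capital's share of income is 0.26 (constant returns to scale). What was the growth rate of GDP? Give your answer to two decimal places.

Labor's share = 1 − 0.26 = 0.74.
Capital: 0.26 × 12.8 = 3.328 pp.
Labor input: 0.74 × 0.1 = 0.074 pp.
Output growth = -0.8 + 3.402 = 2.602%.

GDP growth was 2.60%.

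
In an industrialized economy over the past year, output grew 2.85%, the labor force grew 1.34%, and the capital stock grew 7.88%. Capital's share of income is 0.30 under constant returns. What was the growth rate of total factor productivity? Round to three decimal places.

Labor's share = 1 − 0.3 = 0.7.
The capital stock: 0.3 × 7.88 = 2.364 pp.
The labor force: 0.7 × 1.34 = 0.938 pp.
TFP growth = 2.85 − 3.302 = -0.452%.

-0.452%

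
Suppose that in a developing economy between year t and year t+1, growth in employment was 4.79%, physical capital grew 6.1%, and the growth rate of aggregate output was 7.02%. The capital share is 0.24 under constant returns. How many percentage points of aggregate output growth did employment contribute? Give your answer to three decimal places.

Labor's share = 1 − 0.24 = 0.76.
Contribution = share × growth = 0.76 × 4.79 = 3.6404 pp.

3.640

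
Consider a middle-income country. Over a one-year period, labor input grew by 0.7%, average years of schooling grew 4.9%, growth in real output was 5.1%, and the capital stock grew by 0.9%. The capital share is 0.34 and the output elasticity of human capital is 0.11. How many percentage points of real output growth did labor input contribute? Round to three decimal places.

Labor's share = 1 − 0.34 − 0.11 = 0.55.
Contribution = share × growth = 0.55 × 0.7 = 0.385 pp.

0.385 percentage points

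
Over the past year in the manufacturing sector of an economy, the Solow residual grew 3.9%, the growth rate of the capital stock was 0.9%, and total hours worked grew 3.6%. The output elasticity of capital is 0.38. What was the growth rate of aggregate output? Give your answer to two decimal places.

Aggregate output growth was 6.47%.

Labor's share = 1 − 0.38 = 0.62.
The capital stock: 0.38 × 0.9 = 0.342 pp.
Total hours worked: 0.62 × 3.6 = 2.232 pp.
Output growth = 3.9 + 2.574 = 6.474%.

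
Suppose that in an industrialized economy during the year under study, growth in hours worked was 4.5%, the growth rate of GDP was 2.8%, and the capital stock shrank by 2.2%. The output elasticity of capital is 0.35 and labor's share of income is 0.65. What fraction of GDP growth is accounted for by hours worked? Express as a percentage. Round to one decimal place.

Labor's share = 1 − 0.35 = 0.65.
Hours worked contributed 0.65 × 4.5 = 2.925 pp.
Share of growth = 2.925 / 2.8 × 100 = 104.464%.

104.5%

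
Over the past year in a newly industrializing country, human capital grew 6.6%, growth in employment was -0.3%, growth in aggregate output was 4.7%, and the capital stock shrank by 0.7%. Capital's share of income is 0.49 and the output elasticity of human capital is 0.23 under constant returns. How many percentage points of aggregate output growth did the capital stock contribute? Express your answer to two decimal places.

Contribution = share × growth = 0.49 × (-0.7) = -0.343 pp.

-0.34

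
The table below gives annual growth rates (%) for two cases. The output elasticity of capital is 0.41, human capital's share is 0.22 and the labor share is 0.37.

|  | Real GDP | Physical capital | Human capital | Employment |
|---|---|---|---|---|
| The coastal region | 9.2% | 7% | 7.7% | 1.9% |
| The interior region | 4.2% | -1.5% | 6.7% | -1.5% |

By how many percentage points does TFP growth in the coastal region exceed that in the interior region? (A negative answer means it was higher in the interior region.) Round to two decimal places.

Labor's share = 1 − 0.41 − 0.22 = 0.37.
The coastal region: TFP = 9.2 − 2.87 − 1.694 − 0.703 = 3.933%.
The interior region: TFP = 4.2 + 0.615 − 1.474 + 0.555 = 3.896%.
Difference = 3.933 − (3.896) = 0.037 pp.

0.04 percentage points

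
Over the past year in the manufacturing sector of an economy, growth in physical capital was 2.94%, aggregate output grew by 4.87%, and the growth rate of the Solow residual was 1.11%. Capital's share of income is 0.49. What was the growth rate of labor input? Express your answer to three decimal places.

Labor input grew 4.548%.

Labor's share = 1 − 0.49 = 0.51.
gY = gA + 0.49×2.94 + 0.51×g.
0.51×g = 4.87 − 1.11 − 1.4406 = 2.3194.
g = 2.3194 / 0.51 = 4.54784%.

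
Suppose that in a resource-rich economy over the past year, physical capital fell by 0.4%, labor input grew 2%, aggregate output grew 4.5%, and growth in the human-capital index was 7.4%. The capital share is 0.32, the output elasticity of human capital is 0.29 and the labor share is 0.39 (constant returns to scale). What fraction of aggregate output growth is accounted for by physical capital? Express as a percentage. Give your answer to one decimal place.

Physical capital accounted for -2.8% of growth.

Physical capital contributed 0.32 × (-0.4) = -0.128 pp.
Share of growth = -0.128 / 4.5 × 100 = -2.844%.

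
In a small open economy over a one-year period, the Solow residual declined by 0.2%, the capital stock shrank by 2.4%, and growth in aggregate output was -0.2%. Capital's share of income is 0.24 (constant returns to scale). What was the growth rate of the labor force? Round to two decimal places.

Labor's share = 1 − 0.24 = 0.76.
gY = gA + 0.24×(-2.4) + 0.76×g.
0.76×g = -0.2 + 0.2 + 0.576 = 0.576.
g = 0.576 / 0.76 = 0.7579%.

0.76%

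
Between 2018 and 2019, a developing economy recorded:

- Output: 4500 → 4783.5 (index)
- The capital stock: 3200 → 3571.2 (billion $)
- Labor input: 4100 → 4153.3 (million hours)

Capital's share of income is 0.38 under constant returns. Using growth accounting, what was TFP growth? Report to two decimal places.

Output growth = (4783.5 − 4500) / 4500 = 6.3%.
The capital stock growth = (3571.2 − 3200) / 3200 = 11.6%.
Labor input growth = (4153.3 − 4100) / 4100 = 1.3%.
Labor's share = 1 − 0.38 = 0.62.
The capital stock: 0.38 × 11.6 = 4.408 pp.
Labor input: 0.62 × 1.3 = 0.806 pp.
TFP growth = 6.3 − 5.214 = 1.086%.

1.09%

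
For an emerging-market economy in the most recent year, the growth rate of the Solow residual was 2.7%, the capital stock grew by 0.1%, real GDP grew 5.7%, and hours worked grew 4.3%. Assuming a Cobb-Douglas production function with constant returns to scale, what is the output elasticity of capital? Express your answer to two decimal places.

gY = gA + α·gK + (1−α)·gL, so gY − gA − gL = α(gK − gL).
5.7 − 2.7 − 4.3 = α × (0.1 − 4.3).
-1.3 = -4.2 α, so α = 0.3095.

α = 0.31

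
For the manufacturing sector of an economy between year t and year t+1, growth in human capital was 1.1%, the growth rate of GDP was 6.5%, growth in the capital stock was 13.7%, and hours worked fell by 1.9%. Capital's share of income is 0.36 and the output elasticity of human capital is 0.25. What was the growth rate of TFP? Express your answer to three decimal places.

Labor's share = 1 − 0.36 − 0.25 = 0.39.
The capital stock: 0.36 × 13.7 = 4.932 pp.
Human capital: 0.25 × 1.1 = 0.275 pp.
Hours worked: 0.39 × (-1.9) = -0.741 pp.
TFP growth = 6.5 − 4.466 = 2.034%.

TFP growth was 2.034%.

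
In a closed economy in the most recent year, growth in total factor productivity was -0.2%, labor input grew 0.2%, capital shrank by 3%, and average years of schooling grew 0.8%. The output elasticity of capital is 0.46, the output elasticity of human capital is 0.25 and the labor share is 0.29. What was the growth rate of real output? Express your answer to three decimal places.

Labor's share = 1 − 0.46 − 0.25 = 0.29.
Capital: 0.46 × (-3) = -1.38 pp.
Average years of schooling: 0.25 × 0.8 = 0.2 pp.
Labor input: 0.29 × 0.2 = 0.058 pp.
Output growth = -0.2 + (-1.122) = -1.322%.

-1.322%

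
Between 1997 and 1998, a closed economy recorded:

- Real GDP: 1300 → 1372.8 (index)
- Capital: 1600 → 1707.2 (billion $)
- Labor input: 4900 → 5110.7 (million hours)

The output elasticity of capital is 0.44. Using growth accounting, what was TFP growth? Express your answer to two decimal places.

Real GDP growth = (1372.8 − 1300) / 1300 = 5.6%.
Capital growth = (1707.2 − 1600) / 1600 = 6.7%.
Labor input growth = (5110.7 − 4900) / 4900 = 4.3%.
Labor's share = 1 − 0.44 = 0.56.
Capital: 0.44 × 6.7 = 2.948 pp.
Labor input: 0.56 × 4.3 = 2.408 pp.
TFP growth = 5.6 − 5.356 = 0.244%.

0.24%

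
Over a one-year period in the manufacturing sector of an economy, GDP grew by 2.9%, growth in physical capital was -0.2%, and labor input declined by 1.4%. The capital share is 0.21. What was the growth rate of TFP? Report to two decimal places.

Labor's share = 1 − 0.21 = 0.79.
Physical capital: 0.21 × (-0.2) = -0.042 pp.
Labor input: 0.79 × (-1.4) = -1.106 pp.
TFP growth = 2.9 + 1.148 = 4.048%.

4.05%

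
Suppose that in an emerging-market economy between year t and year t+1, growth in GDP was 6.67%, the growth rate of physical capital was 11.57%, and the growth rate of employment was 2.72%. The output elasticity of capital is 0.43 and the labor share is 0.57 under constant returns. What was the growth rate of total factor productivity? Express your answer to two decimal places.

Labor's share = 1 − 0.43 = 0.57.
Physical capital: 0.43 × 11.57 = 4.9751 pp.
Employment: 0.57 × 2.72 = 1.5504 pp.
TFP growth = 6.67 − 6.5255 = 0.1445%.

0.14%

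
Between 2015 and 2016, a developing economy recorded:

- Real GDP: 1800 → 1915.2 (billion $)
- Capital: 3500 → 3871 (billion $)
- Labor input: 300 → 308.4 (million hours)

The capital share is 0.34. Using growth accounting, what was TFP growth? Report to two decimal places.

0.95%

Real GDP growth = (1915.2 − 1800) / 1800 = 6.4%.
Capital growth = (3871 − 3500) / 3500 = 10.6%.
Labor input growth = (308.4 − 300) / 300 = 2.8%.
Labor's share = 1 − 0.34 = 0.66.
Capital: 0.34 × 10.6 = 3.604 pp.
Labor input: 0.66 × 2.8 = 1.848 pp.
TFP growth = 6.4 − 5.452 = 0.948%.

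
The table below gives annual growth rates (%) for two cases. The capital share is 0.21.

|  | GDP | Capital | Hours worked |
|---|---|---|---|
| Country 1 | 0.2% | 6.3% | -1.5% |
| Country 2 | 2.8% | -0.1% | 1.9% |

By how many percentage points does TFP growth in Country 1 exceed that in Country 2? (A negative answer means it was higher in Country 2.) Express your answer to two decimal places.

Labor's share = 1 − 0.21 = 0.79.
Country 1: TFP = 0.2 − 1.323 + 1.185 = 0.062%.
Country 2: TFP = 2.8 + 0.021 − 1.501 = 1.32%.
Difference = 0.062 − (1.32) = -1.258 pp.

-1.26 percentage points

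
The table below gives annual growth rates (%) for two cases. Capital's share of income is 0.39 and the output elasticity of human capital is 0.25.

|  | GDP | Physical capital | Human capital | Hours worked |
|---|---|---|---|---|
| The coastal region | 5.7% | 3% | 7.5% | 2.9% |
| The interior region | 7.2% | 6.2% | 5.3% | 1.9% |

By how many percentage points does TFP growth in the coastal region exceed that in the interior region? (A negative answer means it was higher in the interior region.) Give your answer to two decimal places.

Labor's share = 1 − 0.39 − 0.25 = 0.36.
The coastal region: TFP = 5.7 − 1.17 − 1.875 − 1.044 = 1.611%.
The interior region: TFP = 7.2 − 2.418 − 1.325 − 0.684 = 2.773%.
Difference = 1.611 − (2.773) = -1.162 pp.

-1.16 percentage points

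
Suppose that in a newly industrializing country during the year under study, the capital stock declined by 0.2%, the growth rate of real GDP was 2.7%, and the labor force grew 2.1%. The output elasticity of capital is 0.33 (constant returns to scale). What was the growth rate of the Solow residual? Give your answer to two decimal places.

1.36%

Labor's share = 1 − 0.33 = 0.67.
The capital stock: 0.33 × (-0.2) = -0.066 pp.
The labor force: 0.67 × 2.1 = 1.407 pp.
TFP growth = 2.7 − 1.341 = 1.359%.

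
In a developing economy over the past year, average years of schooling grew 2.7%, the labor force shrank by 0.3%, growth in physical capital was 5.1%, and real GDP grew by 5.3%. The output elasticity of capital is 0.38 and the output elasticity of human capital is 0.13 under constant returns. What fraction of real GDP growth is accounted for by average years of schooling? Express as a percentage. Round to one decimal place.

Average years of schooling contributed 0.13 × 2.7 = 0.351 pp.
Share of growth = 0.351 / 5.3 × 100 = 6.623%.

6.6%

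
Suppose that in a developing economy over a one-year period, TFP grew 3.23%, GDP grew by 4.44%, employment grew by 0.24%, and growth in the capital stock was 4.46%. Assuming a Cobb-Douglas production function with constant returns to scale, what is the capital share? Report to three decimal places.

The capital share is 0.230.

gY = gA + α·gK + (1−α)·gL, so gY − gA − gL = α(gK − gL).
4.44 − 3.23 − 0.24 = α × (4.46 − 0.24).
0.97 = 4.22 α, so α = 0.22986.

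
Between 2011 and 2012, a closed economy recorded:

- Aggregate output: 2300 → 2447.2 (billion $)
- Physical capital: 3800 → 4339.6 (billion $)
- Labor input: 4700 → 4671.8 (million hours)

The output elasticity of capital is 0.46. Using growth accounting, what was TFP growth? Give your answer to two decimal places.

TFP grew 0.19%.

Aggregate output growth = (2447.2 − 2300) / 2300 = 6.4%.
Physical capital growth = (4339.6 − 3800) / 3800 = 14.2%.
Labor input growth = (4671.8 − 4700) / 4700 = -0.6%.
Labor's share = 1 − 0.46 = 0.54.
Physical capital: 0.46 × 14.2 = 6.532 pp.
Labor input: 0.54 × (-0.6) = -0.324 pp.
TFP growth = 6.4 − 6.208 = 0.192%.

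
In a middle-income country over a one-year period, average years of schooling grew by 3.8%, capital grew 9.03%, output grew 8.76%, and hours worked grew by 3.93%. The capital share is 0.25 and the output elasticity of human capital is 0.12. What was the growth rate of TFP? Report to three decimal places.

Labor's share = 1 − 0.25 − 0.12 = 0.63.
Capital: 0.25 × 9.03 = 2.2575 pp.
Average years of schooling: 0.12 × 3.8 = 0.456 pp.
Hours worked: 0.63 × 3.93 = 2.4759 pp.
TFP growth = 8.76 − 5.1894 = 3.5706%.

3.571%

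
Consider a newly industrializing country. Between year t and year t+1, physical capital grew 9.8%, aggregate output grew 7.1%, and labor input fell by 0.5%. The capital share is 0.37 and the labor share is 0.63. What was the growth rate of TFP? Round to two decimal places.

Labor's share = 1 − 0.37 = 0.63.
Physical capital: 0.37 × 9.8 = 3.626 pp.
Labor input: 0.63 × (-0.5) = -0.315 pp.
TFP growth = 7.1 − 3.311 = 3.789%.

TFP grew 3.79%.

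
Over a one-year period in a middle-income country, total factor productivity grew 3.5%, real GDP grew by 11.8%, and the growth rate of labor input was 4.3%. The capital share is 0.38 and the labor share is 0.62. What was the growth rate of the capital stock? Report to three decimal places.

14.826%

Labor's share = 1 − 0.38 = 0.62.
gY = gA + 0.62×4.3 + 0.38×g.
0.38×g = 11.8 − 3.5 − 2.666 = 5.634.
g = 5.634 / 0.38 = 14.82632%.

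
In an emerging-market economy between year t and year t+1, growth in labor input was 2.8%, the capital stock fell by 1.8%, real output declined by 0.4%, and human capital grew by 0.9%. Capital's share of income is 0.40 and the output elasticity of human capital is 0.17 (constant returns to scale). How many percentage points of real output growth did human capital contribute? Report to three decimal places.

0.153

Contribution = share × growth = 0.17 × 0.9 = 0.153 pp.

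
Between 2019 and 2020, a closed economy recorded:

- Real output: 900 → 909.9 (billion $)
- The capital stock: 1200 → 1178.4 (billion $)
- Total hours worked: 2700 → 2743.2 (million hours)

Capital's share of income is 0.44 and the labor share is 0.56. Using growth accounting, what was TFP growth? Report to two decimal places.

Real output growth = (909.9 − 900) / 900 = 1.1%.
The capital stock growth = (1178.4 − 1200) / 1200 = -1.8%.
Total hours worked growth = (2743.2 − 2700) / 2700 = 1.6%.
Labor's share = 1 − 0.44 = 0.56.
The capital stock: 0.44 × (-1.8) = -0.792 pp.
Total hours worked: 0.56 × 1.6 = 0.896 pp.
TFP growth = 1.1 − 0.104 = 0.996%.

1.00%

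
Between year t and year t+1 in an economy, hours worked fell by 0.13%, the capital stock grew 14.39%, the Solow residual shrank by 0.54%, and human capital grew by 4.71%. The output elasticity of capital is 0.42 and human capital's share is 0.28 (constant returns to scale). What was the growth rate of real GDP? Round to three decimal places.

Labor's share = 1 − 0.42 − 0.28 = 0.3.
The capital stock: 0.42 × 14.39 = 6.0438 pp.
Human capital: 0.28 × 4.71 = 1.3188 pp.
Hours worked: 0.3 × (-0.13) = -0.039 pp.
Output growth = -0.54 + 7.3236 = 6.7836%.

6.784%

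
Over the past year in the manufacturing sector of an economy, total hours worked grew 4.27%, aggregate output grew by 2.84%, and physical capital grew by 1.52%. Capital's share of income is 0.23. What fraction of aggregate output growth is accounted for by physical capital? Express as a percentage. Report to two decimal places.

Physical capital accounted for 12.31% of growth.

Physical capital contributed 0.23 × 1.52 = 0.3496 pp.
Share of growth = 0.3496 / 2.84 × 100 = 12.3099%.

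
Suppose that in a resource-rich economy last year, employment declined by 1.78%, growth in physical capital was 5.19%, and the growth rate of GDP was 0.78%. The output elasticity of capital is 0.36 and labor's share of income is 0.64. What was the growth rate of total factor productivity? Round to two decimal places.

Total factor productivity growth was 0.05%.

Labor's share = 1 − 0.36 = 0.64.
Physical capital: 0.36 × 5.19 = 1.8684 pp.
Employment: 0.64 × (-1.78) = -1.1392 pp.
TFP growth = 0.78 − 0.7292 = 0.0508%.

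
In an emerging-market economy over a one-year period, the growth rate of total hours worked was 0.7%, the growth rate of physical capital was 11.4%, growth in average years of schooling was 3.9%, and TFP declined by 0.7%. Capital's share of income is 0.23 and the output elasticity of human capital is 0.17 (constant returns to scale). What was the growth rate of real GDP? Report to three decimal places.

Labor's share = 1 − 0.23 − 0.17 = 0.6.
Physical capital: 0.23 × 11.4 = 2.622 pp.
Average years of schooling: 0.17 × 3.9 = 0.663 pp.
Total hours worked: 0.6 × 0.7 = 0.42 pp.
Output growth = -0.7 + 3.705 = 3.005%.

Real GDP growth was 3.005%.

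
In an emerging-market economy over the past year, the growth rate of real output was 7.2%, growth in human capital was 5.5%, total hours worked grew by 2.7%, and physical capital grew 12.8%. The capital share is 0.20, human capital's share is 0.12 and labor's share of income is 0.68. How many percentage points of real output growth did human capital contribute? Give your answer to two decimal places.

0.66 pp

Contribution = share × growth = 0.12 × 5.5 = 0.66 pp.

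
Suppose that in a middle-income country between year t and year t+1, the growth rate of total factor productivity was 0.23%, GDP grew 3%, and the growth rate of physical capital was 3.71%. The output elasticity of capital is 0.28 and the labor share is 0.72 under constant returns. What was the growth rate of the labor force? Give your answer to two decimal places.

2.40%

Labor's share = 1 − 0.28 = 0.72.
gY = gA + 0.28×3.71 + 0.72×g.
0.72×g = 3 − 0.23 − 1.0388 = 1.7312.
g = 1.7312 / 0.72 = 2.4044%.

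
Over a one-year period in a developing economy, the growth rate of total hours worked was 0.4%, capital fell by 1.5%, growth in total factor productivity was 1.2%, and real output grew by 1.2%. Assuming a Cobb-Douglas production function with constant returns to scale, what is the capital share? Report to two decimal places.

gY = gA + α·gK + (1−α)·gL, so gY − gA − gL = α(gK − gL).
1.2 − 1.2 − 0.4 = α × (-1.5 − 0.4).
-0.4 = -1.9 α, so α = 0.2105.

The capital share is 0.21.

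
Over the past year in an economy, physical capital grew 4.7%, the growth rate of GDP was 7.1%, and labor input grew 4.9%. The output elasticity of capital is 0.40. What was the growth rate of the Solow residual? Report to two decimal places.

2.28%

Labor's share = 1 − 0.4 = 0.6.
Physical capital: 0.4 × 4.7 = 1.88 pp.
Labor input: 0.6 × 4.9 = 2.94 pp.
TFP growth = 7.1 − 4.82 = 2.28%.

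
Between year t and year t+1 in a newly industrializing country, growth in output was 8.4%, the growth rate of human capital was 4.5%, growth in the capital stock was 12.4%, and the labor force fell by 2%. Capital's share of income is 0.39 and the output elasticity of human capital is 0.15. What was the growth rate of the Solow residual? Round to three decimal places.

Labor's share = 1 − 0.39 − 0.15 = 0.46.
The capital stock: 0.39 × 12.4 = 4.836 pp.
Human capital: 0.15 × 4.5 = 0.675 pp.
The labor force: 0.46 × (-2) = -0.92 pp.
TFP growth = 8.4 − 4.591 = 3.809%.

3.809%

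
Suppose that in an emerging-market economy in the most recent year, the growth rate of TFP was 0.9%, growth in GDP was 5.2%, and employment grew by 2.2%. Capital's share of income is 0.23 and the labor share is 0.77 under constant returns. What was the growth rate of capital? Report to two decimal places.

Labor's share = 1 − 0.23 = 0.77.
gY = gA + 0.77×2.2 + 0.23×g.
0.23×g = 5.2 − 0.9 − 1.694 = 2.606.
g = 2.606 / 0.23 = 11.3304%.

11.33%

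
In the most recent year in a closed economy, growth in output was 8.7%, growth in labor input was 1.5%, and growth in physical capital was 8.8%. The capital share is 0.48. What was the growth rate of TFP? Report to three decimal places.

TFP grew 3.696%.

Labor's share = 1 − 0.48 = 0.52.
Physical capital: 0.48 × 8.8 = 4.224 pp.
Labor input: 0.52 × 1.5 = 0.78 pp.
TFP growth = 8.7 − 5.004 = 3.696%.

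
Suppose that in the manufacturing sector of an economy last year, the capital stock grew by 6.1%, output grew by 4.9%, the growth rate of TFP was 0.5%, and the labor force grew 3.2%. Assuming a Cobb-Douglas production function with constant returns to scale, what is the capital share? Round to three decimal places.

α = 0.414

gY = gA + α·gK + (1−α)·gL, so gY − gA − gL = α(gK − gL).
4.9 − 0.5 − 3.2 = α × (6.1 − 3.2).
1.2 = 2.9 α, so α = 0.41379.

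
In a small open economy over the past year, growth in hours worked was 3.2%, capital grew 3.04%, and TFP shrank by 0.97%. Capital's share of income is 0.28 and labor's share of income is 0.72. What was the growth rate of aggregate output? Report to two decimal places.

2.19%

Labor's share = 1 − 0.28 = 0.72.
Capital: 0.28 × 3.04 = 0.8512 pp.
Hours worked: 0.72 × 3.2 = 2.304 pp.
Output growth = -0.97 + 3.1552 = 2.1852%.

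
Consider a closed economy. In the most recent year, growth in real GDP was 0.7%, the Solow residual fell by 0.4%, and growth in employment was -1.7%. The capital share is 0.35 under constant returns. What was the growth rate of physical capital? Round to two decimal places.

Labor's share = 1 − 0.35 = 0.65.
gY = gA + 0.65×(-1.7) + 0.35×g.
0.35×g = 0.7 + 0.4 + 1.105 = 2.205.
g = 2.205 / 0.35 = 6.3%.

Physical capital grew 6.30%.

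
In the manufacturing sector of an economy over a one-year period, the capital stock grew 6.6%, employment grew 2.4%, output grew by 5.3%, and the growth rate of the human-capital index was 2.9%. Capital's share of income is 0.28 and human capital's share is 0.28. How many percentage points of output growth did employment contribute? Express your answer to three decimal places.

1.056

Labor's share = 1 − 0.28 − 0.28 = 0.44.
Contribution = share × growth = 0.44 × 2.4 = 1.056 pp.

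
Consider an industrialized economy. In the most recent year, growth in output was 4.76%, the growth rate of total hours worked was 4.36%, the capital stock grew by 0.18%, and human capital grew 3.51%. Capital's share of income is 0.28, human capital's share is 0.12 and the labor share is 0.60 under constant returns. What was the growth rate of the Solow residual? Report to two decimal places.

1.67%

Labor's share = 1 − 0.28 − 0.12 = 0.6.
The capital stock: 0.28 × 0.18 = 0.0504 pp.
Human capital: 0.12 × 3.51 = 0.4212 pp.
Total hours worked: 0.6 × 4.36 = 2.616 pp.
TFP growth = 4.76 − 3.0876 = 1.6724%.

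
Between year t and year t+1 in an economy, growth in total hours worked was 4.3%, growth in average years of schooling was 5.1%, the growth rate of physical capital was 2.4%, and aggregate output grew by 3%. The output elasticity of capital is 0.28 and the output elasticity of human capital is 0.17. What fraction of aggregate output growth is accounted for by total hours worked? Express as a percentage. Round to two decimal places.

Total hours worked accounted for 78.83% of growth.

Labor's share = 1 − 0.28 − 0.17 = 0.55.
Total hours worked contributed 0.55 × 4.3 = 2.365 pp.
Share of growth = 2.365 / 3 × 100 = 78.8333%.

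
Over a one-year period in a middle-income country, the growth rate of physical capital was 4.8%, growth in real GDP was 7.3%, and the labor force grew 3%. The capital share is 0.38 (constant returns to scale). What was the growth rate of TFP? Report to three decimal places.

Labor's share = 1 − 0.38 = 0.62.
Physical capital: 0.38 × 4.8 = 1.824 pp.
The labor force: 0.62 × 3 = 1.86 pp.
TFP growth = 7.3 − 3.684 = 3.616%.

3.616%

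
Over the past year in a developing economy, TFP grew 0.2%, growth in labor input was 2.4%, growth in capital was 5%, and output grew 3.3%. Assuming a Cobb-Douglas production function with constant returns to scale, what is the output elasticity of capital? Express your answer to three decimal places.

gY = gA + α·gK + (1−α)·gL, so gY − gA − gL = α(gK − gL).
3.3 − 0.2 − 2.4 = α × (5 − 2.4).
0.7 = 2.6 α, so α = 0.26923.

α = 0.269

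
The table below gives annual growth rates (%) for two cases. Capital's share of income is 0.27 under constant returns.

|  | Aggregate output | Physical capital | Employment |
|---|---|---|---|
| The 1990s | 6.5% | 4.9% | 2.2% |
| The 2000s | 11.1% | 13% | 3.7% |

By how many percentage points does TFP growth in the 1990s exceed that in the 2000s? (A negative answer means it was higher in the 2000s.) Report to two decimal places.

Labor's share = 1 − 0.27 = 0.73.
The 1990s: TFP = 6.5 − 1.323 − 1.606 = 3.571%.
The 2000s: TFP = 11.1 − 3.51 − 2.701 = 4.889%.
Difference = 3.571 − (4.889) = -1.318 pp.

-1.32 percentage points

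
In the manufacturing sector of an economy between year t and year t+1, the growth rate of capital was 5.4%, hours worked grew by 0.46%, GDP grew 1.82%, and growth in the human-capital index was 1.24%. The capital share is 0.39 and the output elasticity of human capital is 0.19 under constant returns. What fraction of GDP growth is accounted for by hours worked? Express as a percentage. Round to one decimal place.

Hours worked accounted for 10.6% of growth.

Labor's share = 1 − 0.39 − 0.19 = 0.42.
Hours worked contributed 0.42 × 0.46 = 0.1932 pp.
Share of growth = 0.1932 / 1.82 × 100 = 10.615%.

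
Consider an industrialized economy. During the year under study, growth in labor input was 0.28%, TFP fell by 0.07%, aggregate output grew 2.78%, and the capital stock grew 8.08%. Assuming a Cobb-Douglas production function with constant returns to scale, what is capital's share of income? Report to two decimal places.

0.33

gY = gA + α·gK + (1−α)·gL, so gY − gA − gL = α(gK − gL).
2.78 + 0.07 − 0.28 = α × (8.08 − 0.28).
2.57 = 7.8 α, so α = 0.3295.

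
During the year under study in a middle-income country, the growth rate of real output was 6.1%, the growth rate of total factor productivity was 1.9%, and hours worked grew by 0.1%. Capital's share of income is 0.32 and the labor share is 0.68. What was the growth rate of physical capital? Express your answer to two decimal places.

Physical capital growth was 12.91%.

Labor's share = 1 − 0.32 = 0.68.
gY = gA + 0.68×0.1 + 0.32×g.
0.32×g = 6.1 − 1.9 − 0.068 = 4.132.
g = 4.132 / 0.32 = 12.9125%.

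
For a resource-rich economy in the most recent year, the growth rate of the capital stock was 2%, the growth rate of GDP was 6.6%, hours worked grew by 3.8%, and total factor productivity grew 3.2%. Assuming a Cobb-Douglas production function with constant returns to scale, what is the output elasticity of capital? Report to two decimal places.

gY = gA + α·gK + (1−α)·gL, so gY − gA − gL = α(gK − gL).
6.6 − 3.2 − 3.8 = α × (2 − 3.8).
-0.4 = -1.8 α, so α = 0.2222.

0.22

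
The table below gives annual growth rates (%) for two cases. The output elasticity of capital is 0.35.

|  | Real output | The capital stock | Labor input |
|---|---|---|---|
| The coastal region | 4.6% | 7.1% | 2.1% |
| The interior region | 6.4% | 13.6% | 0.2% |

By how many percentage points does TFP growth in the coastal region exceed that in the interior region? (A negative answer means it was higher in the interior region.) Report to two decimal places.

-0.76 percentage points

Labor's share = 1 − 0.35 = 0.65.
The coastal region: TFP = 4.6 − 2.485 − 1.365 = 0.75%.
The interior region: TFP = 6.4 − 4.76 − 0.13 = 1.51%.
Difference = 0.75 − (1.51) = -0.76 pp.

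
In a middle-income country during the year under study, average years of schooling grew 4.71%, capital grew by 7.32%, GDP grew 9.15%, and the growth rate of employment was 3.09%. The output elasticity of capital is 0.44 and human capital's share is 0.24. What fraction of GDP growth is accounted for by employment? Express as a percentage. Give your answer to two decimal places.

Labor's share = 1 − 0.44 − 0.24 = 0.32.
Employment contributed 0.32 × 3.09 = 0.9888 pp.
Share of growth = 0.9888 / 9.15 × 100 = 10.8066%.

Employment accounted for 10.81% of growth.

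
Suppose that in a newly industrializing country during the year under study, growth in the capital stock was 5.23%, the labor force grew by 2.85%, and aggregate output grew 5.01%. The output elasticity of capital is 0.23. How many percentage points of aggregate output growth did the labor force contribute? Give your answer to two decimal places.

Labor's share = 1 − 0.23 = 0.77.
Contribution = share × growth = 0.77 × 2.85 = 2.1945 pp.

2.19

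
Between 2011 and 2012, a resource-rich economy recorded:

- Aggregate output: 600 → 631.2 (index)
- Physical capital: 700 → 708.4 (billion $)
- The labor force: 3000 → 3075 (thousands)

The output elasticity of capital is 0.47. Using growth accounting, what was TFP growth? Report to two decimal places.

3.31%

Aggregate output growth = (631.2 − 600) / 600 = 5.2%.
Physical capital growth = (708.4 − 700) / 700 = 1.2%.
The labor force growth = (3075 − 3000) / 3000 = 2.5%.
Labor's share = 1 − 0.47 = 0.53.
Physical capital: 0.47 × 1.2 = 0.564 pp.
The labor force: 0.53 × 2.5 = 1.325 pp.
TFP growth = 5.2 − 1.889 = 3.311%.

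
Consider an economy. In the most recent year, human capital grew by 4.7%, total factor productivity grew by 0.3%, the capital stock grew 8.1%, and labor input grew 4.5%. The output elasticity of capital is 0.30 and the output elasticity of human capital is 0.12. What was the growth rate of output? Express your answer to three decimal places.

Labor's share = 1 − 0.3 − 0.12 = 0.58.
The capital stock: 0.3 × 8.1 = 2.43 pp.
Human capital: 0.12 × 4.7 = 0.564 pp.
Labor input: 0.58 × 4.5 = 2.61 pp.
Output growth = 0.3 + 5.604 = 5.904%.

Output growth was 5.904%.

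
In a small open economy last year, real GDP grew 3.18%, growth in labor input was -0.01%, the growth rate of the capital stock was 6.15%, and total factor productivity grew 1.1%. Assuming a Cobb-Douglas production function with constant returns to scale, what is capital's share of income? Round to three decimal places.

gY = gA + α·gK + (1−α)·gL, so gY − gA − gL = α(gK − gL).
3.18 − 1.1 + 0.01 = α × (6.15 − (-0.01)).
2.09 = 6.16 α, so α = 0.33929.

α = 0.339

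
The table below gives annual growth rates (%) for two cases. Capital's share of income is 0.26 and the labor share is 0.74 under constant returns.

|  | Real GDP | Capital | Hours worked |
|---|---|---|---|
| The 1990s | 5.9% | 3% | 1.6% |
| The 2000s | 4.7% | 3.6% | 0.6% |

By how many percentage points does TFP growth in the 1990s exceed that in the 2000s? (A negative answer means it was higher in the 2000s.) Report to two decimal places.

0.62 percentage points

Labor's share = 1 − 0.26 = 0.74.
The 1990s: TFP = 5.9 − 0.78 − 1.184 = 3.936%.
The 2000s: TFP = 4.7 − 0.936 − 0.444 = 3.32%.
Difference = 3.936 − (3.32) = 0.616 pp.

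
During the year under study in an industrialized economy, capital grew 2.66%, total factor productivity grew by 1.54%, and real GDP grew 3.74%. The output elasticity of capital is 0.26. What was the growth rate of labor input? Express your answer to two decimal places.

Labor's share = 1 − 0.26 = 0.74.
gY = gA + 0.26×2.66 + 0.74×g.
0.74×g = 3.74 − 1.54 − 0.6916 = 1.5084.
g = 1.5084 / 0.74 = 2.0384%.

2.04%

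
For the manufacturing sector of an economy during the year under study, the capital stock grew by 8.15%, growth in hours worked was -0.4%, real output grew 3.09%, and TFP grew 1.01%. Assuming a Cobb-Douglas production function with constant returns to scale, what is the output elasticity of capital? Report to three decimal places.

gY = gA + α·gK + (1−α)·gL, so gY − gA − gL = α(gK − gL).
3.09 − 1.01 + 0.4 = α × (8.15 − (-0.4)).
2.48 = 8.55 α, so α = 0.29006.

The output elasticity of capital is 0.290.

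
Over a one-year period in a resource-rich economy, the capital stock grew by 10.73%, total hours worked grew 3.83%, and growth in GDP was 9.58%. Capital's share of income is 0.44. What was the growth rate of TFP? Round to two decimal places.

Labor's share = 1 − 0.44 = 0.56.
The capital stock: 0.44 × 10.73 = 4.7212 pp.
Total hours worked: 0.56 × 3.83 = 2.1448 pp.
TFP growth = 9.58 − 6.866 = 2.714%.

2.71%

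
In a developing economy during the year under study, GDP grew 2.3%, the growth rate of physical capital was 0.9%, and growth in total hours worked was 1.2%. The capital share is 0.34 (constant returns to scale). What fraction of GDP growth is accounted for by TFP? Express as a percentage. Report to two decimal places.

52.26%

Labor's share = 1 − 0.34 = 0.66.
Physical capital: 0.34 × 0.9 = 0.306 pp.
Total hours worked: 0.66 × 1.2 = 0.792 pp.
TFP growth = 2.3 − 1.098 = 1.202%.
TFP share of growth = 1.202 / 2.3 × 100 = 52.2609%.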